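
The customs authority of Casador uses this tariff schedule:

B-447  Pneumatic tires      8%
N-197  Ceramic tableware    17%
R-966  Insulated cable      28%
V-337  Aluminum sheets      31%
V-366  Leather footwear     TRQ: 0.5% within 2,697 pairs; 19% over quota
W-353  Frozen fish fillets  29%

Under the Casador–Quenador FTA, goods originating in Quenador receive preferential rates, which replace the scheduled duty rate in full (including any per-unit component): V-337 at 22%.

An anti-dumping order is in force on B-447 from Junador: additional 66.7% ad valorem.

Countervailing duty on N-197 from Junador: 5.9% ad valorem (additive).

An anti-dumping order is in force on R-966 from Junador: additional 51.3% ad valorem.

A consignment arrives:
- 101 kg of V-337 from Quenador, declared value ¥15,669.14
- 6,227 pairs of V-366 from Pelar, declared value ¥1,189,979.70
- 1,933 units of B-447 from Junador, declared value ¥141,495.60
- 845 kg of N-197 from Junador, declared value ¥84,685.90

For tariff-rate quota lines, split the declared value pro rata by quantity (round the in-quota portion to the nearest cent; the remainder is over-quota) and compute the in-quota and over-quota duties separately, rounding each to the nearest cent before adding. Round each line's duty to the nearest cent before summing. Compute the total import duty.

¥259,285.24

Line 1 (V-337, Quenador, 101 kg, ¥15,669.14):
Base rate for V-337 is 31%.
Origin Quenador qualifies under the Casador–Quenador agreement and V-337 is covered: preferential rate 22% applies instead.
Duty = ¥15,669.14 × 22% = ¥3,447.21.
Line 2 (V-366, Pelar, 6,227 pairs, ¥1,189,979.70):
Code V-366 is under a tariff-rate quota (threshold 2,697 pairs). In-quota: 2,697 pairs at 0.5%; over-quota: 3,530 pairs at 19%.
Pro-rata value split: in-quota = ¥1,189,979.70 × 2,697/6,227 = ¥515,396.70; over-quota = ¥1,189,979.70 − ¥515,396.70 = ¥674,583.00.
In-quota duty = ¥515,396.70 × 0.5% = ¥2,576.98. Over-quota duty = ¥674,583.00 × 19% = ¥128,170.77.
Line duty = ¥2,576.98 + ¥128,170.77 = ¥130,747.75.
Line 3 (B-447, Junador, 1,933 units, ¥141,495.60):
Base rate for B-447 is 8%.
Additional duty on B-447 from Junador: +66.7%. Applied ad valorem rate: 8% + 66.7% = 74.7%.
Duty = ¥141,495.60 × 74.7% = ¥105,697.21.
Line 4 (N-197, Junador, 845 kg, ¥84,685.90):
Base rate for N-197 is 17%.
Additional duty on N-197 from Junador: +5.9%. Applied ad valorem rate: 17% + 5.9% = 22.9%.
Duty = ¥84,685.90 × 22.9% = ¥19,393.07.
Total = ¥3,447.21 + ¥130,747.75 + ¥105,697.21 + ¥19,393.07 = ¥259,285.24.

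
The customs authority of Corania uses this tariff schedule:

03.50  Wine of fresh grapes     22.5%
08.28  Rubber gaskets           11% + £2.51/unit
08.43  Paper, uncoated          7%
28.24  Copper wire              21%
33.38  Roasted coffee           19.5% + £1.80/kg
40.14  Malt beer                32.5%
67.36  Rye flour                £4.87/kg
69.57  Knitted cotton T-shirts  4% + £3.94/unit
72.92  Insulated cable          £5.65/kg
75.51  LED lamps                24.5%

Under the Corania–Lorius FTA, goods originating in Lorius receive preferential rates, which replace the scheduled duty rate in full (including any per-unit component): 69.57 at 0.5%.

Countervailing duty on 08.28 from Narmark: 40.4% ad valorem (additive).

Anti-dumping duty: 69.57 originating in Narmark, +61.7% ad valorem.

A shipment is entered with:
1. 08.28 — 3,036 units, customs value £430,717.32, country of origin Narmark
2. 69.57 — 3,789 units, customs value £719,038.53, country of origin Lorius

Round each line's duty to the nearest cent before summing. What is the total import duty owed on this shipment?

Line 1 (08.28, Narmark, 3,036 units, £430,717.32):
Base rate for 08.28 is 11% + £2.51/unit.
Additional duty on 08.28 from Narmark: +40.4%. Applied ad valorem rate: 11% + 40.4% = 51.4%.
Duty = £430,717.32 × 51.4% + 3,036 × £2.51 = £229,009.06.
Line 2 (69.57, Lorius, 3,789 units, £719,038.53):
Base rate for 69.57 is 4% + £3.94/unit.
Origin Lorius qualifies under the Corania–Lorius agreement and 69.57 is covered: preferential rate 0.5% applies instead.
The additional-duty order on 69.57 targets Narmark, not Lorius; it does not apply.
Duty = £719,038.53 × 0.5% = £3,595.19.
Total = £229,009.06 + £3,595.19 = £232,604.25.

£232,604.25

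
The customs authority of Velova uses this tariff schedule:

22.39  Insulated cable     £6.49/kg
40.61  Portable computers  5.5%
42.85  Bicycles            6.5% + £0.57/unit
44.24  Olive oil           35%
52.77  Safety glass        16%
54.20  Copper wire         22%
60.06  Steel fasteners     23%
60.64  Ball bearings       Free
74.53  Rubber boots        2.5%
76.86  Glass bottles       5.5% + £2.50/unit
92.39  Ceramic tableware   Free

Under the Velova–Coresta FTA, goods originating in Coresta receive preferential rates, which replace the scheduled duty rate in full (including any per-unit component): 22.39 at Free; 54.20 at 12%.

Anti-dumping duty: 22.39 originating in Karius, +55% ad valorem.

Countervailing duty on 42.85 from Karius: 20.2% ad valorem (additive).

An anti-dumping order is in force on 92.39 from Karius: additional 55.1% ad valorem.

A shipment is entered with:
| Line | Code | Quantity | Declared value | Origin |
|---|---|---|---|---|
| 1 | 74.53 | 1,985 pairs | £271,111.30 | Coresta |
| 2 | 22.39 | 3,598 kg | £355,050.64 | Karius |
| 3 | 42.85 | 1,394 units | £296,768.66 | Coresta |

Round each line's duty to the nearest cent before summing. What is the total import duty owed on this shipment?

Line 1 (74.53, Coresta, 1,985 pairs, £271,111.30):
Base rate for 74.53 is 2.5%.
Origin Coresta is the FTA partner but 74.53 is not on the preference list; base rate stands.
Duty = £271,111.30 × 2.5% = £6,777.78.
Line 2 (22.39, Karius, 3,598 kg, £355,050.64):
Base rate for 22.39 is £6.49/kg.
22.39 has an FTA preferential rate, but origin Karius is not Coresta; base rate stands.
Additional duty on 22.39 from Karius: +55% ad valorem. Applied ad valorem rate = 55%.
Duty = £355,050.64 × 55% + 3,598 × £6.49 = £218,628.87.
Line 3 (42.85, Coresta, 1,394 units, £296,768.66):
Base rate for 42.85 is 6.5% + £0.57/unit.
Origin Coresta is the FTA partner but 42.85 is not on the preference list; base rate stands.
The additional-duty order on 42.85 targets Karius, not Coresta; it does not apply.
Duty = £296,768.66 × 6.5% + 1,394 × £0.57 = £20,084.54.
Total = £6,777.78 + £218,628.87 + £20,084.54 = £245,491.19.

£245,491.19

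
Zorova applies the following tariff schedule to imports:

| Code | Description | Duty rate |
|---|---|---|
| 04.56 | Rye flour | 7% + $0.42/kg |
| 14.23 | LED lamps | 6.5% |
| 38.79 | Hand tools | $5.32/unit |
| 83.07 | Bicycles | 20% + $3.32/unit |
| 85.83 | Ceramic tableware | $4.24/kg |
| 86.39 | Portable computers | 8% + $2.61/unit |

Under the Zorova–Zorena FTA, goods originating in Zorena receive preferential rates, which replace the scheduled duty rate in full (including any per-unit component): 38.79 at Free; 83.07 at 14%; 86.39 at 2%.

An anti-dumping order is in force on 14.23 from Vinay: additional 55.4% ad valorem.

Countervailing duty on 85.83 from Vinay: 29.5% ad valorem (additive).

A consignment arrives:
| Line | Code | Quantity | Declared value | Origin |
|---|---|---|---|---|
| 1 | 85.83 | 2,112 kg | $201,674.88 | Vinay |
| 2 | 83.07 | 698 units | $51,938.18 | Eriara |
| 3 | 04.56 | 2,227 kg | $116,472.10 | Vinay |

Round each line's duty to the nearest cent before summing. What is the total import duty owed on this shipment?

Line 1 (85.83, Vinay, 2,112 kg, $201,674.88):
Base rate for 85.83 is $4.24/kg.
Additional duty on 85.83 from Vinay: +29.5% ad valorem. Applied ad valorem rate = 29.5%.
Duty = $201,674.88 × 29.5% + 2,112 × $4.24 = $68,448.97.
Line 2 (83.07, Eriara, 698 units, $51,938.18):
Base rate for 83.07 is 20% + $3.32/unit.
83.07 has an FTA preferential rate, but origin Eriara is not Zorena; base rate stands.
Duty = $51,938.18 × 20% + 698 × $3.32 = $12,705.00.
Line 3 (04.56, Vinay, 2,227 kg, $116,472.10):
Base rate for 04.56 is 7% + $0.42/kg.
Duty = $116,472.10 × 7% + 2,227 × $0.42 = $9,088.39.
Total = $68,448.97 + $12,705.00 + $9,088.39 = $90,242.36.

$90,242.36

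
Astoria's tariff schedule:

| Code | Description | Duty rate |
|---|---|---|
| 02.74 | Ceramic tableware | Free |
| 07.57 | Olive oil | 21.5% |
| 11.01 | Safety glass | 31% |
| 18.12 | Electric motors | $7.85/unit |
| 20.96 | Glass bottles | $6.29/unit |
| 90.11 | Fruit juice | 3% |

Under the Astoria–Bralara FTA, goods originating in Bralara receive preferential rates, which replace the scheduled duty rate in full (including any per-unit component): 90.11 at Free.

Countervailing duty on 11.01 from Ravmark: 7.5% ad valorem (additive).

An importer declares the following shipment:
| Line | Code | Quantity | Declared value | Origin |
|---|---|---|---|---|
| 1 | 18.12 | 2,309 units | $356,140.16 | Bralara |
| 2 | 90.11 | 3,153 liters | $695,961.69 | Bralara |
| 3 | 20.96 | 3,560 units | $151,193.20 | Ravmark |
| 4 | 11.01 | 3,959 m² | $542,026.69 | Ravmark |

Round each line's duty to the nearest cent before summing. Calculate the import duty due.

Line 1 (18.12, Bralara, 2,309 units, $356,140.16):
Base rate for 18.12 is $7.85/unit.
Origin Bralara is the FTA partner but 18.12 is not on the preference list; base rate stands.
Duty = 2,309 × $7.85 = $18,125.65.
Line 2 (90.11, Bralara, 3,153 liters, $695,961.69):
Base rate for 90.11 is 3%.
Origin Bralara qualifies under the Astoria–Bralara agreement and 90.11 is covered: preferential rate Free applies instead.
Duty = $695,961.69 × 0% = $0.00.
Line 3 (20.96, Ravmark, 3,560 units, $151,193.20):
Base rate for 20.96 is $6.29/unit.
Duty = 3,560 × $6.29 = $22,392.40.
Line 4 (11.01, Ravmark, 3,959 m², $542,026.69):
Base rate for 11.01 is 31%.
Additional duty on 11.01 from Ravmark: +7.5%. Applied ad valorem rate: 31% + 7.5% = 38.5%.
Duty = $542,026.69 × 38.5% = $208,680.28.
Total = $18,125.65 + $0.00 + $22,392.40 + $208,680.28 = $249,198.33.

$249,198.33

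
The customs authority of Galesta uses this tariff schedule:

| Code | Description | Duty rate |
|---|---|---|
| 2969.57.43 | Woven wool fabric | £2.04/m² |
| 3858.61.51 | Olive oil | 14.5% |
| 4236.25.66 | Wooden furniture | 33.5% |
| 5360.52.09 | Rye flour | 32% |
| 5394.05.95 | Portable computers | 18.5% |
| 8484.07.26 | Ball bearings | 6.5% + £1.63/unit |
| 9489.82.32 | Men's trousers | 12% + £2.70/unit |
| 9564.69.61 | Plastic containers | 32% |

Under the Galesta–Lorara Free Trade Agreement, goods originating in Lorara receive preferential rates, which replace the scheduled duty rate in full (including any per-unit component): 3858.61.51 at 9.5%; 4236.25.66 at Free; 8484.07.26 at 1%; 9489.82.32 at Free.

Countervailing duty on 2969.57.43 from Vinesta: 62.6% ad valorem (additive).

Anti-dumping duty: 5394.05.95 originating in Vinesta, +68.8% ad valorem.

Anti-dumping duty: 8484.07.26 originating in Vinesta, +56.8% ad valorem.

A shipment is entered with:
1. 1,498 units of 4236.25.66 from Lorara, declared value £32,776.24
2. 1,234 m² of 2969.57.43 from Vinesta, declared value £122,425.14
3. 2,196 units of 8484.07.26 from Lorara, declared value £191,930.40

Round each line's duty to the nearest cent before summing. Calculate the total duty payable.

£81,074.80

Line 1 (4236.25.66, Lorara, 1,498 units, £32,776.24):
Base rate for 4236.25.66 is 33.5%.
Origin Lorara qualifies under the Galesta–Lorara agreement and 4236.25.66 is covered: preferential rate Free applies instead.
Duty = £32,776.24 × 0% = £0.00.
Line 2 (2969.57.43, Vinesta, 1,234 m², £122,425.14):
Base rate for 2969.57.43 is £2.04/m².
Additional duty on 2969.57.43 from Vinesta: +62.6% ad valorem. Applied ad valorem rate = 62.6%.
Duty = £122,425.14 × 62.6% + 1,234 × £2.04 = £79,155.50.
Line 3 (8484.07.26, Lorara, 2,196 units, £191,930.40):
Base rate for 8484.07.26 is 6.5% + £1.63/unit.
Origin Lorara qualifies under the Galesta–Lorara agreement and 8484.07.26 is covered: preferential rate 1% applies instead.
The additional-duty order on 8484.07.26 targets Vinesta, not Lorara; it does not apply.
Duty = £191,930.40 × 1% = £1,919.30.
Total = £0.00 + £79,155.50 + £1,919.30 = £81,074.80.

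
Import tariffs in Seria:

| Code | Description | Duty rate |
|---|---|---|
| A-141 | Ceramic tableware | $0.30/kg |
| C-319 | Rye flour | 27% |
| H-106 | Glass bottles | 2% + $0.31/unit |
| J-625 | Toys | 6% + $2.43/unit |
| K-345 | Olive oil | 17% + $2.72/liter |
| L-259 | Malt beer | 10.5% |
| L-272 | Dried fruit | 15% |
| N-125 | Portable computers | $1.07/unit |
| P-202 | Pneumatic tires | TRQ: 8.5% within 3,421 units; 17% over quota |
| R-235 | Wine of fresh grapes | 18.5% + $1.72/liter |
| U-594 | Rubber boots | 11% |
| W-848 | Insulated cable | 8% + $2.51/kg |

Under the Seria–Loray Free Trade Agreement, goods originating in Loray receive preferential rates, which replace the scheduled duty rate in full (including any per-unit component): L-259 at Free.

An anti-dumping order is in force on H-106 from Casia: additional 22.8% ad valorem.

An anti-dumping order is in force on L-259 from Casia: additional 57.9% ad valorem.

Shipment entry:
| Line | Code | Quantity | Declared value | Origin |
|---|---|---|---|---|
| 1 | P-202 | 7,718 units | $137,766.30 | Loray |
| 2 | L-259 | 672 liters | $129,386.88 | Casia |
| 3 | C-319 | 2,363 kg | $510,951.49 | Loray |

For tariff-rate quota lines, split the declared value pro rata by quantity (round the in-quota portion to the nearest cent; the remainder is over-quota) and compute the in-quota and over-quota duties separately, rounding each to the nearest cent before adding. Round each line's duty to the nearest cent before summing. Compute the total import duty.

Line 1 (P-202, Loray, 7,718 units, $137,766.30):
Code P-202 is under a tariff-rate quota (threshold 3,421 units). In-quota: 3,421 units at 8.5%; over-quota: 4,297 units at 17%.
Pro-rata value split: in-quota = $137,766.30 × 3,421/7,718 = $61,064.85; over-quota = $137,766.30 − $61,064.85 = $76,701.45.
In-quota duty = $61,064.85 × 8.5% = $5,190.51. Over-quota duty = $76,701.45 × 17% = $13,039.25.
Line duty = $5,190.51 + $13,039.25 = $18,229.76.
Line 2 (L-259, Casia, 672 liters, $129,386.88):
Base rate for L-259 is 10.5%.
L-259 has an FTA preferential rate, but origin Casia is not Loray; base rate stands.
Additional duty on L-259 from Casia: +57.9%. Applied ad valorem rate: 10.5% + 57.9% = 68.4%.
Duty = $129,386.88 × 68.4% = $88,500.63.
Line 3 (C-319, Loray, 2,363 kg, $510,951.49):
Base rate for C-319 is 27%.
Origin Loray is the FTA partner but C-319 is not on the preference list; base rate stands.
Duty = $510,951.49 × 27% = $137,956.90.
Total = $18,229.76 + $88,500.63 + $137,956.90 = $244,687.29.

$244,687.29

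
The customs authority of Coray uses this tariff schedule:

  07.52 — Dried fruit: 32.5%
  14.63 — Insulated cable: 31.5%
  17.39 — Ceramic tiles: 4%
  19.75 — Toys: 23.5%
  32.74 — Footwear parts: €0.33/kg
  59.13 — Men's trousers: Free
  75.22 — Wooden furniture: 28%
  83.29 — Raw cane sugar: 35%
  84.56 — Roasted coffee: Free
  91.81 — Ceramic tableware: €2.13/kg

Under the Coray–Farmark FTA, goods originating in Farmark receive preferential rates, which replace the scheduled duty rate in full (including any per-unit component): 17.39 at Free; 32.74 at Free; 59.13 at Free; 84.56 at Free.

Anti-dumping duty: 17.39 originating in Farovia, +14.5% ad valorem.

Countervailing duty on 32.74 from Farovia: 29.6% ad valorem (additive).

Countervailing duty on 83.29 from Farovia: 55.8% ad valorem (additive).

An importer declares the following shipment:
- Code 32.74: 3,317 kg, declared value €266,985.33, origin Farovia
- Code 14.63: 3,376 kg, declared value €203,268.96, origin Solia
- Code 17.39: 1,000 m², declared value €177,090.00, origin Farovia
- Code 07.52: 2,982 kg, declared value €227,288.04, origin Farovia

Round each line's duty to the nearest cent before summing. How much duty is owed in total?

€250,782.25

Line 1 (32.74, Farovia, 3,317 kg, €266,985.33):
Base rate for 32.74 is €0.33/kg.
32.74 has an FTA preferential rate, but origin Farovia is not Farmark; base rate stands.
Additional duty on 32.74 from Farovia: +29.6% ad valorem. Applied ad valorem rate = 29.6%.
Duty = €266,985.33 × 29.6% + 3,317 × €0.33 = €80,122.27.
Line 2 (14.63, Solia, 3,376 kg, €203,268.96):
Base rate for 14.63 is 31.5%.
Duty = €203,268.96 × 31.5% = €64,029.72.
Line 3 (17.39, Farovia, 1,000 m², €177,090.00):
Base rate for 17.39 is 4%.
17.39 has an FTA preferential rate, but origin Farovia is not Farmark; base rate stands.
Additional duty on 17.39 from Farovia: +14.5%. Applied ad valorem rate: 4% + 14.5% = 18.5%.
Duty = €177,090.00 × 18.5% = €32,761.65.
Line 4 (07.52, Farovia, 2,982 kg, €227,288.04):
Base rate for 07.52 is 32.5%.
Duty = €227,288.04 × 32.5% = €73,868.61.
Total = €80,122.27 + €64,029.72 + €32,761.65 + €73,868.61 = €250,782.25.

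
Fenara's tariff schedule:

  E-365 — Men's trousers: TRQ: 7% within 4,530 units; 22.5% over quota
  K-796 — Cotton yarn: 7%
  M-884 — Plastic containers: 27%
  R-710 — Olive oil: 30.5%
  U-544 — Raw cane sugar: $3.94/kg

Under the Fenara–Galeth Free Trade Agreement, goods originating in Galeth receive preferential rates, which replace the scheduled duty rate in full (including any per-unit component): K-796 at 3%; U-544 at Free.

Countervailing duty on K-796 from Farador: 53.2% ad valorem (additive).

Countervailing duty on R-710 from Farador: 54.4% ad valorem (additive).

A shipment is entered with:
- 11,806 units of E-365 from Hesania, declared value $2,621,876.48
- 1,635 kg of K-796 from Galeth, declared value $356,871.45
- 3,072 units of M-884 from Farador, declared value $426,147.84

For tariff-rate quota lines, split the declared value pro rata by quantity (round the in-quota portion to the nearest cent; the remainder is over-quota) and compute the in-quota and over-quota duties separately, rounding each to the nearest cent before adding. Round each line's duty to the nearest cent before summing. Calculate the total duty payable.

Line 1 (E-365, Hesania, 11,806 units, $2,621,876.48):
Code E-365 is under a tariff-rate quota (threshold 4,530 units). In-quota: 4,530 units at 7%; over-quota: 7,276 units at 22.5%.
Pro-rata value split: in-quota = $2,621,876.48 × 4,530/11,806 = $1,006,022.40; over-quota = $2,621,876.48 − $1,006,022.40 = $1,615,854.08.
In-quota duty = $1,006,022.40 × 7% = $70,421.57. Over-quota duty = $1,615,854.08 × 22.5% = $363,567.17.
Line duty = $70,421.57 + $363,567.17 = $433,988.74.
Line 2 (K-796, Galeth, 1,635 kg, $356,871.45):
Base rate for K-796 is 7%.
Origin Galeth qualifies under the Fenara–Galeth agreement and K-796 is covered: preferential rate 3% applies instead.
The additional-duty order on K-796 targets Farador, not Galeth; it does not apply.
Duty = $356,871.45 × 3% = $10,706.14.
Line 3 (M-884, Farador, 3,072 units, $426,147.84):
Base rate for M-884 is 27%.
Duty = $426,147.84 × 27% = $115,059.92.
Total = $433,988.74 + $10,706.14 + $115,059.92 = $559,754.80.

$559,754.80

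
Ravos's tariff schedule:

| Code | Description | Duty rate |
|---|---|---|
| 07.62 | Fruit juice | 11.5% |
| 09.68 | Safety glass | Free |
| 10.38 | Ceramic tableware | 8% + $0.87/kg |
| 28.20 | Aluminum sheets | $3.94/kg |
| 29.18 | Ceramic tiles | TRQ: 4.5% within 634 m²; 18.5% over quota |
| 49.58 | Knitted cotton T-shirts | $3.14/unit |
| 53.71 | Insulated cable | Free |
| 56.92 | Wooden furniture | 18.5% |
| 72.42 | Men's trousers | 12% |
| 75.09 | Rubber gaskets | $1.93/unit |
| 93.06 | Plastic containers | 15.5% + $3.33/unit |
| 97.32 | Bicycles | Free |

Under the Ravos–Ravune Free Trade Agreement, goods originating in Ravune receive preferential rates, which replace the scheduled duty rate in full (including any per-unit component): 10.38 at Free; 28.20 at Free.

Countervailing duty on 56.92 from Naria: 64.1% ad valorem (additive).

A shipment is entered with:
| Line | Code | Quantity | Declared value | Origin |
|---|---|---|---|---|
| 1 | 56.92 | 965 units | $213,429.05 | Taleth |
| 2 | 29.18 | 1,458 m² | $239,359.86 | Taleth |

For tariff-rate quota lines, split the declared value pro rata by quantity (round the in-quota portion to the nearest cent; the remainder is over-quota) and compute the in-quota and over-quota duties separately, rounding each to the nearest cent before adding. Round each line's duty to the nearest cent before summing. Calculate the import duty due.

$69,194.21

Line 1 (56.92, Taleth, 965 units, $213,429.05):
Base rate for 56.92 is 18.5%.
The additional-duty order on 56.92 targets Naria, not Taleth; it does not apply.
Duty = $213,429.05 × 18.5% = $39,484.37.
Line 2 (29.18, Taleth, 1,458 m², $239,359.86):
Code 29.18 is under a tariff-rate quota (threshold 634 m²). In-quota: 634 m² at 4.5%; over-quota: 824 m² at 18.5%.
Pro-rata value split: in-quota = $239,359.86 × 634/1,458 = $104,083.78; over-quota = $239,359.86 − $104,083.78 = $135,276.08.
In-quota duty = $104,083.78 × 4.5% = $4,683.77. Over-quota duty = $135,276.08 × 18.5% = $25,026.07.
Line duty = $4,683.77 + $25,026.07 = $29,709.84.
Total = $39,484.37 + $29,709.84 = $69,194.21.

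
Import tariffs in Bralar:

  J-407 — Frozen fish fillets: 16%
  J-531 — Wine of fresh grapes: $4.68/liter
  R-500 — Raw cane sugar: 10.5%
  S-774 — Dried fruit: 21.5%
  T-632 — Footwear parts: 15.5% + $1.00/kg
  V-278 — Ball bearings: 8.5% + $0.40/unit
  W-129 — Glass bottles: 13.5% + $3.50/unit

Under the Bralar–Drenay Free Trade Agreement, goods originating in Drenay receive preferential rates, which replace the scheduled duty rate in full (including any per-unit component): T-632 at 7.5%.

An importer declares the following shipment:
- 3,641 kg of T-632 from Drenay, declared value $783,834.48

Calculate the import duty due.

$58,787.59

Line 1 (T-632, Drenay, 3,641 kg, $783,834.48):
Base rate for T-632 is 15.5% + $1.00/kg.
Origin Drenay qualifies under the Bralar–Drenay agreement and T-632 is covered: preferential rate 7.5% applies instead.
Duty = $783,834.48 × 7.5% = $58,787.59.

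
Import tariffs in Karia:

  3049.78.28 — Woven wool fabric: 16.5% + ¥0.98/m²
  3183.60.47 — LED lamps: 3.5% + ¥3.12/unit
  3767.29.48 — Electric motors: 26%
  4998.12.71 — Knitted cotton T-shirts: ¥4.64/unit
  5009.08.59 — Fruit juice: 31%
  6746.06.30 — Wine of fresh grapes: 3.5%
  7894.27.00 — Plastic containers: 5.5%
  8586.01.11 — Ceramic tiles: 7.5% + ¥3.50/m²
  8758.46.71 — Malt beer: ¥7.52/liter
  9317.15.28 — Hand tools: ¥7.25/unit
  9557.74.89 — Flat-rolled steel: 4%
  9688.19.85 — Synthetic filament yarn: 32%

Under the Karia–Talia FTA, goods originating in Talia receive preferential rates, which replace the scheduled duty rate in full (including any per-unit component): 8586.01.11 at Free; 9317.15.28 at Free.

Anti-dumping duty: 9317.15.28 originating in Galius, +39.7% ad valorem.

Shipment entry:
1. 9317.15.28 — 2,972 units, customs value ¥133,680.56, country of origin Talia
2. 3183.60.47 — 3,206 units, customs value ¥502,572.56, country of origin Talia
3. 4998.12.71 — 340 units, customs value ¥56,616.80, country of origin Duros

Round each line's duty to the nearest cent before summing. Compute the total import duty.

¥29,170.36

Line 1 (9317.15.28, Talia, 2,972 units, ¥133,680.56):
Base rate for 9317.15.28 is ¥7.25/unit.
Origin Talia qualifies under the Karia–Talia agreement and 9317.15.28 is covered: preferential rate Free applies instead.
The additional-duty order on 9317.15.28 targets Galius, not Talia; it does not apply.
Duty = ¥133,680.56 × 0% = ¥0.00.
Line 2 (3183.60.47, Talia, 3,206 units, ¥502,572.56):
Base rate for 3183.60.47 is 3.5% + ¥3.12/unit.
Origin Talia is the FTA partner but 3183.60.47 is not on the preference list; base rate stands.
Duty = ¥502,572.56 × 3.5% + 3,206 × ¥3.12 = ¥27,592.76.
Line 3 (4998.12.71, Duros, 340 units, ¥56,616.80):
Base rate for 4998.12.71 is ¥4.64/unit.
Duty = 340 × ¥4.64 = ¥1,577.60.
Total = ¥0.00 + ¥27,592.76 + ¥1,577.60 = ¥29,170.36.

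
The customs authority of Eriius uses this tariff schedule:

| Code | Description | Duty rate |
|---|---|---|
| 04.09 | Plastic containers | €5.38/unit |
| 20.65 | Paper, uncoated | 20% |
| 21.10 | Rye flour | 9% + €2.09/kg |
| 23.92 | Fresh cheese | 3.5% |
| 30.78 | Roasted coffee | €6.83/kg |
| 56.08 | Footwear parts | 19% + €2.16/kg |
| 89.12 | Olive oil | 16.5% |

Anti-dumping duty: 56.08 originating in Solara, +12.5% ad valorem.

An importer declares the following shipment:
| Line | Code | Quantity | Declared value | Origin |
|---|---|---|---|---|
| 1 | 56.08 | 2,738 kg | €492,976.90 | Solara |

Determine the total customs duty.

Line 1 (56.08, Solara, 2,738 kg, €492,976.90):
Base rate for 56.08 is 19% + €2.16/kg.
Additional duty on 56.08 from Solara: +12.5%. Applied ad valorem rate: 19% + 12.5% = 31.5%.
Duty = €492,976.90 × 31.5% + 2,738 × €2.16 = €161,201.80.

€161,201.80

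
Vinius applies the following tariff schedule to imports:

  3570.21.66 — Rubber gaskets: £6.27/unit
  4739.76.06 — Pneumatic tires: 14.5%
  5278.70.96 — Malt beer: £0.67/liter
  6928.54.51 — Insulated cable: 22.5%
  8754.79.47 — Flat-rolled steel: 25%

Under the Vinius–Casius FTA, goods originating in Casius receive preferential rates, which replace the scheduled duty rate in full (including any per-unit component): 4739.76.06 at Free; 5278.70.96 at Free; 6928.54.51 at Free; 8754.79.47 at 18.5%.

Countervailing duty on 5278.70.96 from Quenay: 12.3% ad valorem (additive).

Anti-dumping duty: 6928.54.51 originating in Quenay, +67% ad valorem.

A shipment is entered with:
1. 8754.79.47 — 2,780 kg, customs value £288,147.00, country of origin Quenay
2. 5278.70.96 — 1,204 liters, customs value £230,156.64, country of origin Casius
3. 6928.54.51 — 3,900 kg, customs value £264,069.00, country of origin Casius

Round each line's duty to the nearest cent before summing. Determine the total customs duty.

£72,036.75

Line 1 (8754.79.47, Quenay, 2,780 kg, £288,147.00):
Base rate for 8754.79.47 is 25%.
8754.79.47 has an FTA preferential rate, but origin Quenay is not Casius; base rate stands.
Duty = £288,147.00 × 25% = £72,036.75.
Line 2 (5278.70.96, Casius, 1,204 liters, £230,156.64):
Base rate for 5278.70.96 is £0.67/liter.
Origin Casius qualifies under the Vinius–Casius agreement and 5278.70.96 is covered: preferential rate Free applies instead.
The additional-duty order on 5278.70.96 targets Quenay, not Casius; it does not apply.
Duty = £230,156.64 × 0% = £0.00.
Line 3 (6928.54.51, Casius, 3,900 kg, £264,069.00):
Base rate for 6928.54.51 is 22.5%.
Origin Casius qualifies under the Vinius–Casius agreement and 6928.54.51 is covered: preferential rate Free applies instead.
The additional-duty order on 6928.54.51 targets Quenay, not Casius; it does not apply.
Duty = £264,069.00 × 0% = £0.00.
Total = £72,036.75 + £0.00 + £0.00 = £72,036.75.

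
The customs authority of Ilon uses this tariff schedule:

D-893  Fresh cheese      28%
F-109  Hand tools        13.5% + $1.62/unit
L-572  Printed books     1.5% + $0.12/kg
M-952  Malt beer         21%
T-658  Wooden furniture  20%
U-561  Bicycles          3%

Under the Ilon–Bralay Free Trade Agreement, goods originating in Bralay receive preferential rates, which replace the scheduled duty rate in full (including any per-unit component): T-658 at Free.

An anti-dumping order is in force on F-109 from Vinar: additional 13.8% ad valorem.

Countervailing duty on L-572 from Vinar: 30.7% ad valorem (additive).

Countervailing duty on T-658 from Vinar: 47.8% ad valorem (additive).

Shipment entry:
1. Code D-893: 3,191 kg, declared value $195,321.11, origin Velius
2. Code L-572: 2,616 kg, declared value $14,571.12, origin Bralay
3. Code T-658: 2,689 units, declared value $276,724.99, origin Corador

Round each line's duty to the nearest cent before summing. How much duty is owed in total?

Line 1 (D-893, Velius, 3,191 kg, $195,321.11):
Base rate for D-893 is 28%.
Duty = $195,321.11 × 28% = $54,689.91.
Line 2 (L-572, Bralay, 2,616 kg, $14,571.12):
Base rate for L-572 is 1.5% + $0.12/kg.
Origin Bralay is the FTA partner but L-572 is not on the preference list; base rate stands.
The additional-duty order on L-572 targets Vinar, not Bralay; it does not apply.
Duty = $14,571.12 × 1.5% + 2,616 × $0.12 = $532.49.
Line 3 (T-658, Corador, 2,689 units, $276,724.99):
Base rate for T-658 is 20%.
T-658 has an FTA preferential rate, but origin Corador is not Bralay; base rate stands.
The additional-duty order on T-658 targets Vinar, not Corador; it does not apply.
Duty = $276,724.99 × 20% = $55,345.00.
Total = $54,689.91 + $532.49 + $55,345.00 = $110,567.40.

$110,567.40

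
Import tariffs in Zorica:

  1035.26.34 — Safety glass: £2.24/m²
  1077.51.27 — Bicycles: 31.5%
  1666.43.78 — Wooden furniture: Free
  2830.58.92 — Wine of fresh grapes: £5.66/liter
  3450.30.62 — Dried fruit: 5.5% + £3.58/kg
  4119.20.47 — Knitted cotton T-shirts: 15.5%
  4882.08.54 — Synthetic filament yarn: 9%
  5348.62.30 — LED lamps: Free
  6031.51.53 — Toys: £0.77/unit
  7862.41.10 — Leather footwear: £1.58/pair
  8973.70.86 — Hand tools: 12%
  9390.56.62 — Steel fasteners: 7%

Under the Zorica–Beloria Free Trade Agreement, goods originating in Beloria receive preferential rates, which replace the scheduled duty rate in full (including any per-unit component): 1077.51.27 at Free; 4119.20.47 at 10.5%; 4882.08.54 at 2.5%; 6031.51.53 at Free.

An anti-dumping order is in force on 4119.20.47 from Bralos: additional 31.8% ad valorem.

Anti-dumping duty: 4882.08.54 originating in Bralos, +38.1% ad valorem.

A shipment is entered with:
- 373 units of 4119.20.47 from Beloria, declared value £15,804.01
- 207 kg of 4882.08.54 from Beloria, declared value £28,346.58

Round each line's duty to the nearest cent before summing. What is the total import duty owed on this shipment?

£2,368.08

Line 1 (4119.20.47, Beloria, 373 units, £15,804.01):
Base rate for 4119.20.47 is 15.5%.
Origin Beloria qualifies under the Zorica–Beloria agreement and 4119.20.47 is covered: preferential rate 10.5% applies instead.
The additional-duty order on 4119.20.47 targets Bralos, not Beloria; it does not apply.
Duty = £15,804.01 × 10.5% = £1,659.42.
Line 2 (4882.08.54, Beloria, 207 kg, £28,346.58):
Base rate for 4882.08.54 is 9%.
Origin Beloria qualifies under the Zorica–Beloria agreement and 4882.08.54 is covered: preferential rate 2.5% applies instead.
The additional-duty order on 4882.08.54 targets Bralos, not Beloria; it does not apply.
Duty = £28,346.58 × 2.5% = £708.66.
Total = £1,659.42 + £708.66 = £2,368.08.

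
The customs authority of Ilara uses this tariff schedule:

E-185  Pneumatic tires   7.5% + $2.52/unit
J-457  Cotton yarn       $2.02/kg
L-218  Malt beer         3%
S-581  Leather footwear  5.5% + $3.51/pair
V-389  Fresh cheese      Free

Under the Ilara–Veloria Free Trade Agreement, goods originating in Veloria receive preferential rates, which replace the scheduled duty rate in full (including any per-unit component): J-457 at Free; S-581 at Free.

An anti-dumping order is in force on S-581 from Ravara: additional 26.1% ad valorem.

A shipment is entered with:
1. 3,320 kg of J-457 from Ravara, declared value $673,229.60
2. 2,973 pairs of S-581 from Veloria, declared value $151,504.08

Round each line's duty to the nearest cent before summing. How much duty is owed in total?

$6,706.40

Line 1 (J-457, Ravara, 3,320 kg, $673,229.60):
Base rate for J-457 is $2.02/kg.
J-457 has an FTA preferential rate, but origin Ravara is not Veloria; base rate stands.
Duty = 3,320 × $2.02 = $6,706.40.
Line 2 (S-581, Veloria, 2,973 pairs, $151,504.08):
Base rate for S-581 is 5.5% + $3.51/pair.
Origin Veloria qualifies under the Ilara–Veloria agreement and S-581 is covered: preferential rate Free applies instead.
The additional-duty order on S-581 targets Ravara, not Veloria; it does not apply.
Duty = $151,504.08 × 0% = $0.00.
Total = $6,706.40 + $0.00 = $6,706.40.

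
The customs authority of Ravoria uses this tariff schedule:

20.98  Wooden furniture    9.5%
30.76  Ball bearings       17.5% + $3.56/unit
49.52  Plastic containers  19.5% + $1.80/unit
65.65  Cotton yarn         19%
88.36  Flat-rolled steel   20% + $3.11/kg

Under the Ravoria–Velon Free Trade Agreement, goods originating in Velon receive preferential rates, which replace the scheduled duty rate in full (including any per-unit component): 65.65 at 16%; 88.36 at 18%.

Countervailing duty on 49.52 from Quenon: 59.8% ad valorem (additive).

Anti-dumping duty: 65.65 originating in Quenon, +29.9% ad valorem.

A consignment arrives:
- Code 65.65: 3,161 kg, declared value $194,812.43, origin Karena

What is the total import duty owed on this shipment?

Line 1 (65.65, Karena, 3,161 kg, $194,812.43):
Base rate for 65.65 is 19%.
65.65 has an FTA preferential rate, but origin Karena is not Velon; base rate stands.
The additional-duty order on 65.65 targets Quenon, not Karena; it does not apply.
Duty = $194,812.43 × 19% = $37,014.36.

$37,014.36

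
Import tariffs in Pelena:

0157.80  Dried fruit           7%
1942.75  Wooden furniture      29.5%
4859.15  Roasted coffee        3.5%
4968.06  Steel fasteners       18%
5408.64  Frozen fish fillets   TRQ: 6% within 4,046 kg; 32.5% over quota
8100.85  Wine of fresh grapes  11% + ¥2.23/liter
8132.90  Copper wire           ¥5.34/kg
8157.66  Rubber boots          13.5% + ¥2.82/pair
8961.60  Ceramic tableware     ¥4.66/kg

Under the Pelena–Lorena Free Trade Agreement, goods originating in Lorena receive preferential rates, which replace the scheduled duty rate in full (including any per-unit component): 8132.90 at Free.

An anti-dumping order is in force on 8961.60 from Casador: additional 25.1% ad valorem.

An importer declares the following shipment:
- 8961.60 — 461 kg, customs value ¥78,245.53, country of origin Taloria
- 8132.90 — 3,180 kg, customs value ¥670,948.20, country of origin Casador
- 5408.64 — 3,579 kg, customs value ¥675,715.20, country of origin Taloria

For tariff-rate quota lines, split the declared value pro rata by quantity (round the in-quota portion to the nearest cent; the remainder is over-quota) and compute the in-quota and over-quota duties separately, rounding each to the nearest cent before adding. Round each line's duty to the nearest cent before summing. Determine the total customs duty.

Line 1 (8961.60, Taloria, 461 kg, ¥78,245.53):
Base rate for 8961.60 is ¥4.66/kg.
The additional-duty order on 8961.60 targets Casador, not Taloria; it does not apply.
Duty = 461 × ¥4.66 = ¥2,148.26.
Line 2 (8132.90, Casador, 3,180 kg, ¥670,948.20):
Base rate for 8132.90 is ¥5.34/kg.
8132.90 has an FTA preferential rate, but origin Casador is not Lorena; base rate stands.
Duty = 3,180 × ¥5.34 = ¥16,981.20.
Line 3 (5408.64, Taloria, 3,579 kg, ¥675,715.20):
Code 5408.64 is under a tariff-rate quota (threshold 4,046 kg). Quantity 3,579 kg is within the quota, so the in-quota rate 6% applies to the full value.
Duty = ¥675,715.20 × 6% = ¥40,542.91.
Total = ¥2,148.26 + ¥16,981.20 + ¥40,542.91 = ¥59,672.37.

¥59,672.37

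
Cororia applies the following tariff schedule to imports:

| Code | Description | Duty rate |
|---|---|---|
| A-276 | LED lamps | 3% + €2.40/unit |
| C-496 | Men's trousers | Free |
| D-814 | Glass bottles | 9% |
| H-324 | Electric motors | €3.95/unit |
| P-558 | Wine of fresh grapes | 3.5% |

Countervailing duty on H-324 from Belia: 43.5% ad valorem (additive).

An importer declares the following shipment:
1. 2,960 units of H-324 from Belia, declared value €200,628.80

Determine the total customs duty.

Line 1 (H-324, Belia, 2,960 units, €200,628.80):
Base rate for H-324 is €3.95/unit.
Additional duty on H-324 from Belia: +43.5% ad valorem. Applied ad valorem rate = 43.5%.
Duty = €200,628.80 × 43.5% + 2,960 × €3.95 = €98,965.53.

€98,965.53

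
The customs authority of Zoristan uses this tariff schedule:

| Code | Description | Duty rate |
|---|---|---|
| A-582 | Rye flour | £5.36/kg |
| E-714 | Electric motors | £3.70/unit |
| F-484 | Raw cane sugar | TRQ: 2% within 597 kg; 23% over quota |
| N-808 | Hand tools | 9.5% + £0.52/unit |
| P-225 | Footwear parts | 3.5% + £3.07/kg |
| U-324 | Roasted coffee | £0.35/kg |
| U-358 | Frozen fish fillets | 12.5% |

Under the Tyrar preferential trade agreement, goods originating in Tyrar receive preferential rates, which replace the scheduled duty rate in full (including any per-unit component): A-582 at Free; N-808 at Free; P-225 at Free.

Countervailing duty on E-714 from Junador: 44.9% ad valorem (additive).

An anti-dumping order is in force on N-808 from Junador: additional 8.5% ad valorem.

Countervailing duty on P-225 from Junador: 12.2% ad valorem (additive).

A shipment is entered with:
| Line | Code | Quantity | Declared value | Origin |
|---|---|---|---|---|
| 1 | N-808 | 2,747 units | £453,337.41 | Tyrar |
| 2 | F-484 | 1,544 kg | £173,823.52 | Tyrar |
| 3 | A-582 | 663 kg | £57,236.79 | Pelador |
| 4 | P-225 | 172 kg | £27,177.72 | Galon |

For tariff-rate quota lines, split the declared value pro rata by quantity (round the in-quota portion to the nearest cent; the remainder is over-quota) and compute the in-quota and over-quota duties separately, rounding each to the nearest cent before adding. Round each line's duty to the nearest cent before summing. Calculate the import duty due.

£30,898.20

Line 1 (N-808, Tyrar, 2,747 units, £453,337.41):
Base rate for N-808 is 9.5% + £0.52/unit.
Origin Tyrar qualifies under the Zoristan–Tyrar agreement and N-808 is covered: preferential rate Free applies instead.
The additional-duty order on N-808 targets Junador, not Tyrar; it does not apply.
Duty = £453,337.41 × 0% = £0.00.
Line 2 (F-484, Tyrar, 1,544 kg, £173,823.52):
Code F-484 is under a tariff-rate quota (threshold 597 kg). In-quota: 597 kg at 2%; over-quota: 947 kg at 23%.
Pro-rata value split: in-quota = £173,823.52 × 597/1,544 = £67,210.26; over-quota = £173,823.52 − £67,210.26 = £106,613.26.
In-quota duty = £67,210.26 × 2% = £1,344.21. Over-quota duty = £106,613.26 × 23% = £24,521.05.
Line duty = £1,344.21 + £24,521.05 = £25,865.26.
Line 3 (A-582, Pelador, 663 kg, £57,236.79):
Base rate for A-582 is £5.36/kg.
A-582 has an FTA preferential rate, but origin Pelador is not Tyrar; base rate stands.
Duty = 663 × £5.36 = £3,553.68.
Line 4 (P-225, Galon, 172 kg, £27,177.72):
Base rate for P-225 is 3.5% + £3.07/kg.
P-225 has an FTA preferential rate, but origin Galon is not Tyrar; base rate stands.
The additional-duty order on P-225 targets Junador, not Galon; it does not apply.
Duty = £27,177.72 × 3.5% + 172 × £3.07 = £1,479.26.
Total = £0.00 + £25,865.26 + £3,553.68 + £1,479.26 = £30,898.20.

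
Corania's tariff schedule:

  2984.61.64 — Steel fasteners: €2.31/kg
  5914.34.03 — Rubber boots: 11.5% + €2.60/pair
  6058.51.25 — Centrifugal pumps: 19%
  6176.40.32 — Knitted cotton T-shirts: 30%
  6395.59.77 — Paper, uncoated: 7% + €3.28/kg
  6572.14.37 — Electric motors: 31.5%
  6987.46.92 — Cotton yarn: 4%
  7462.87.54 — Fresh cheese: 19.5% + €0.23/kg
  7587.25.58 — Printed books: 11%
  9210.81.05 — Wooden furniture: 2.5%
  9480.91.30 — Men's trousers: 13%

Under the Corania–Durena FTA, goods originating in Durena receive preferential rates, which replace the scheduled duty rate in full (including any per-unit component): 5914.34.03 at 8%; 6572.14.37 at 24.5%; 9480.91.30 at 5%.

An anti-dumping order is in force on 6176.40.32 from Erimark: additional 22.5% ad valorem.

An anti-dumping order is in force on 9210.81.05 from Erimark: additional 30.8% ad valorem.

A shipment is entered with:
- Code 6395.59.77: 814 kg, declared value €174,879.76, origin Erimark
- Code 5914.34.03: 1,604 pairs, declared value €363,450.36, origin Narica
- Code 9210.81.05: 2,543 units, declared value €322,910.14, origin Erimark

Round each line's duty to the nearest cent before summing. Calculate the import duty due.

€168,407.77

Line 1 (6395.59.77, Erimark, 814 kg, €174,879.76):
Base rate for 6395.59.77 is 7% + €3.28/kg.
Duty = €174,879.76 × 7% + 814 × €3.28 = €14,911.50.
Line 2 (5914.34.03, Narica, 1,604 pairs, €363,450.36):
Base rate for 5914.34.03 is 11.5% + €2.60/pair.
5914.34.03 has an FTA preferential rate, but origin Narica is not Durena; base rate stands.
Duty = €363,450.36 × 11.5% + 1,604 × €2.60 = €45,967.19.
Line 3 (9210.81.05, Erimark, 2,543 units, €322,910.14):
Base rate for 9210.81.05 is 2.5%.
Additional duty on 9210.81.05 from Erimark: +30.8%. Applied ad valorem rate: 2.5% + 30.8% = 33.3%.
Duty = €322,910.14 × 33.3% = €107,529.08.
Total = €14,911.50 + €45,967.19 + €107,529.08 = €168,407.77.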